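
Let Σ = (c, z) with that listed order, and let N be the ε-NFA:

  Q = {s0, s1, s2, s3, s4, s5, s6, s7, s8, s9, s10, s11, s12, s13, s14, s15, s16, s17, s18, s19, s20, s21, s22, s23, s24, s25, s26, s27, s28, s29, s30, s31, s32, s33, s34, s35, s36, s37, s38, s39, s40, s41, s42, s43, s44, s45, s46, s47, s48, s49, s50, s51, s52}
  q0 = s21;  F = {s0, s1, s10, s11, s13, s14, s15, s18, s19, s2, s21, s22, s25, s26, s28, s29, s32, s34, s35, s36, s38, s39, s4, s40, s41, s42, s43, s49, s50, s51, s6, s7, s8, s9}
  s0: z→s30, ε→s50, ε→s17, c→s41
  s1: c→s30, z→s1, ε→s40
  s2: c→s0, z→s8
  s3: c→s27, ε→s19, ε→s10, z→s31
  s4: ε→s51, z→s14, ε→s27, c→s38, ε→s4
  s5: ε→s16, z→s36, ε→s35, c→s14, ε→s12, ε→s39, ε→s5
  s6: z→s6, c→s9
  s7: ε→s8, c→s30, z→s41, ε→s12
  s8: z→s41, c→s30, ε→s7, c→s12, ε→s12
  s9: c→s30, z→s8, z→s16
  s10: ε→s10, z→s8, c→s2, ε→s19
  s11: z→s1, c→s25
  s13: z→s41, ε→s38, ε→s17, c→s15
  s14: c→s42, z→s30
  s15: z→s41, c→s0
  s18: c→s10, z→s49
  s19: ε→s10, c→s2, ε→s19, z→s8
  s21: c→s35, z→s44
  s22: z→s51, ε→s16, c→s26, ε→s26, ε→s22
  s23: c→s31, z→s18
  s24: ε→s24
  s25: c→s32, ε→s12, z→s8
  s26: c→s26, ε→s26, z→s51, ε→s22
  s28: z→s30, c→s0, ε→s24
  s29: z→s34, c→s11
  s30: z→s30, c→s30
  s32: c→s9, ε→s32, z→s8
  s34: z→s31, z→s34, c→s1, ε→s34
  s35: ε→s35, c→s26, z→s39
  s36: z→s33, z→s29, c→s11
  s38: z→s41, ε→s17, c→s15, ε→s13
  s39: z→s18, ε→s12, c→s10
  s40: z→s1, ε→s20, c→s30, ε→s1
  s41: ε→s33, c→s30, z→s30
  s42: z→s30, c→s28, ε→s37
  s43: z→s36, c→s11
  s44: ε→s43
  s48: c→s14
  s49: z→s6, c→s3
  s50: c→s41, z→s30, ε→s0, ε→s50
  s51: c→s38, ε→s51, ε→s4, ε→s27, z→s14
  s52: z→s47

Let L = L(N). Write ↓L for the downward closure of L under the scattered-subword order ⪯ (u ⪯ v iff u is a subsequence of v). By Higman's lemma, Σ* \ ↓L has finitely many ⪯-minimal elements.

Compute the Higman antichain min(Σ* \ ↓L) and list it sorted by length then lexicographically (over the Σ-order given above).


|Q|=53, |F|=34, |δ|=129 (47 ε).
min D↑ (28 st, q0=0, F={19}): 0:c→1,z→2 1:c→3,z→4 2:c→5,z→6 3:c→3,z→7 4:c→8,z→9 5:c→10,z→11 6:c→5,z→12 7:c→13,z→14 8:c→15,z→16 9:c→8,z→17 10:c→18,z→16 11:c→19,z→11 12:c→5,z→20 13:c→21,z→22 14:c→23,z→19 15:c→24,z→16 16:c→19,z→22 17:c→8,z→25 18:c→26,z→16 19:c→19,z→19 20:c→11,z→20 21:c→24,z→22 22:c→19,z→19 23:c→27,z→19 24:c→22,z→19 25:c→26,z→25 26:c→19,z→16 27:c→24,z→19.
'zczc': run [46, 42, 30, 11, 2] end={s12,s30} rej; 4/4 single-dels accept.
'cczzz': |S_i|=[46, 40, 31, 22, 11, 1] end={s30} rej; 5/5 deletions ∈↓L.
'czcccz': run [46, 40, 34, 24, 14, 7, 1] end={s30} — reject; 6/6 deletions ∈↓L.
'zccccc': |S_i|=[46, 42, 30, 18, 12, 8, 2] end={s12,s30} ∉↓L; 6/6 single-dels accept.
'zzzzcc': run [46, 42, 34, 27, 14, 11, 2] end={s12,s30} ∉↓L; 6/6 deletions ∈↓L.
5 minimals (antichain).

min(Σ*\↓L) = [zczc, cczzz, czcccz, zccccc, zzzzcc].


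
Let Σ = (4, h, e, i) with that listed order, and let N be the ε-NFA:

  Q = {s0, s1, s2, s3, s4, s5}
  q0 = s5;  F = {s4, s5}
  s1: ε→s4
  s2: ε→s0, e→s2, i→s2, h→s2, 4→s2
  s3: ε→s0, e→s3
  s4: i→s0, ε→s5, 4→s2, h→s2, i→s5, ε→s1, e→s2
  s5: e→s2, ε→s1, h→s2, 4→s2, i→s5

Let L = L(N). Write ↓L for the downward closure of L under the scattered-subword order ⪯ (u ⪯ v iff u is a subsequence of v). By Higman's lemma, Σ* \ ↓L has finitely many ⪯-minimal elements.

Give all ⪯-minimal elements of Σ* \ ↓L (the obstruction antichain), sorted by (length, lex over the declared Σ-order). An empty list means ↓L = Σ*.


|Q|=6, |F|=2, |δ|=20 (6 ε).
min D↑ (2 st, q0=0, F={1}): 0:4→1,h→1,e→1,i→0 1:4→1,h→1,e→1,i→1 [Hopcroft].
'4': N↓-sim [5, 2] end={s0,s2} rej; 1/1 deletions ∈↓L.
'h': N↓-sim [5, 2] end={s0,s2} — reject; 1/1 del acc.
'e': |S_i|=[5, 2] end={s0,s2} — reject; 1/1 del acc.
3 minimals (antichain).

min(Σ*\↓L) = [4, h, e].


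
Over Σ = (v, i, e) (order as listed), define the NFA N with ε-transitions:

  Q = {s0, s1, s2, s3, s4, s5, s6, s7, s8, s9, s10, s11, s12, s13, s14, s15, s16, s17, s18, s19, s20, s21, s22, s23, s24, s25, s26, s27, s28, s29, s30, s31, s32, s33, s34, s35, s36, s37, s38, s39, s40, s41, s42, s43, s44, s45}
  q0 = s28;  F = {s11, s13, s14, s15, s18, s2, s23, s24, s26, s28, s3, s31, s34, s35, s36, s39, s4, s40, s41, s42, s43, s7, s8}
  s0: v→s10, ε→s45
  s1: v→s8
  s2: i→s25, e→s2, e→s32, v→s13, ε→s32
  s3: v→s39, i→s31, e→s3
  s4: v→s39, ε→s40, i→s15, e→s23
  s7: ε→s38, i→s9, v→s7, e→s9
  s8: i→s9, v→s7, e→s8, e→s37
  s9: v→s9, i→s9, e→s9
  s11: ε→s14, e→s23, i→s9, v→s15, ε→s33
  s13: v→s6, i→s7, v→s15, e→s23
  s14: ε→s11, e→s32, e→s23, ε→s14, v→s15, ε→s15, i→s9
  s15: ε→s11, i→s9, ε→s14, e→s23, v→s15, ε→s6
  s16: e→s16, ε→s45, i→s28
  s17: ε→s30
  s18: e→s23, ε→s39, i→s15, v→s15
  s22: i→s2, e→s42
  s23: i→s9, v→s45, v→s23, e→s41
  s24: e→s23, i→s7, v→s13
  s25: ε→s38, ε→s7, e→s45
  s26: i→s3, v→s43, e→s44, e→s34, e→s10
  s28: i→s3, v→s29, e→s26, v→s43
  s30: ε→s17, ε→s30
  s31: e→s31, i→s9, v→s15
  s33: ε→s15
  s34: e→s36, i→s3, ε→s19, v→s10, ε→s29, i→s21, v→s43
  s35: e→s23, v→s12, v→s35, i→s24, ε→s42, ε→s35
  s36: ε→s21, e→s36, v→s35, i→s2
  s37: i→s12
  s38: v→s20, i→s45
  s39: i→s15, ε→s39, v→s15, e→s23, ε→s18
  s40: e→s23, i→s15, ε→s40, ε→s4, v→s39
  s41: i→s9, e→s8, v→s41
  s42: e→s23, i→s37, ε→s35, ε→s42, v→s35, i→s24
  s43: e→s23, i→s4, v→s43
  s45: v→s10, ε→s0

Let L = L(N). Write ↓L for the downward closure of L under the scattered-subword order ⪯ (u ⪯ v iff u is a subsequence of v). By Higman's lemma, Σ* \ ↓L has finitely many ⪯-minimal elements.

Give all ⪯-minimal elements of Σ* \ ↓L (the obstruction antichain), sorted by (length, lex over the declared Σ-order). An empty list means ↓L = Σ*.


min(Σ*\↓L) = [vei, iii, ivvi, veeeve, eeeiie].

|Q|=46, |F|=23, |δ|=127 (32 ε).
min D↑ (19 st, q0=0, F={10}): 0:v→1,i→2,e→3 1:v→1,i→4,e→5 2:v→6,i→7,e→2 3:v→1,i→2,e→8 4:v→6,i→9,e→5 5:v→5,i→10,e→11 6:v→9,i→9,e→5 7:v→9,i→10,e→7 8:v→1,i→2,e→12 9:v→9,i→10,e→5 10:v→10,i→10,e→10 11:v→11,i→10,e→13 12:v→14,i→15,e→12 13:v→16,i→10,e→13 14:v→14,i→17,e→5 15:v→18,i→16,e→15 16:v→16,i→10,e→10 17:v→18,i→16,e→5 18:v→9,i→16,e→5 [Hopcroft].
'vei': |S_i|=[39, 28, 13, 5] end={s0,s10,s12,s45,s9} — reject; 3/3 single-dels accept.
'iii': N↓-sim [39, 29, 20, 5] end={s0,s10,s12,s45,s9} rej; 3/3 del acc.
'ivvi': N↓-sim [39, 29, 21, 18, 5] end={s0,s10,s12,s45,s9} — reject; 4/4 deletions ∈↓L.
'veeeve': |S_i|=[39, 28, 13, 11, 10, 7, 1] end={s9} — reject; 6/6 single-dels accept.
'eeeiie': run [39, 38, 37, 30, 23, 9, 4] end={s0,s10,s45,s9} ∉↓L; 6/6 del acc.
5 obstructions.


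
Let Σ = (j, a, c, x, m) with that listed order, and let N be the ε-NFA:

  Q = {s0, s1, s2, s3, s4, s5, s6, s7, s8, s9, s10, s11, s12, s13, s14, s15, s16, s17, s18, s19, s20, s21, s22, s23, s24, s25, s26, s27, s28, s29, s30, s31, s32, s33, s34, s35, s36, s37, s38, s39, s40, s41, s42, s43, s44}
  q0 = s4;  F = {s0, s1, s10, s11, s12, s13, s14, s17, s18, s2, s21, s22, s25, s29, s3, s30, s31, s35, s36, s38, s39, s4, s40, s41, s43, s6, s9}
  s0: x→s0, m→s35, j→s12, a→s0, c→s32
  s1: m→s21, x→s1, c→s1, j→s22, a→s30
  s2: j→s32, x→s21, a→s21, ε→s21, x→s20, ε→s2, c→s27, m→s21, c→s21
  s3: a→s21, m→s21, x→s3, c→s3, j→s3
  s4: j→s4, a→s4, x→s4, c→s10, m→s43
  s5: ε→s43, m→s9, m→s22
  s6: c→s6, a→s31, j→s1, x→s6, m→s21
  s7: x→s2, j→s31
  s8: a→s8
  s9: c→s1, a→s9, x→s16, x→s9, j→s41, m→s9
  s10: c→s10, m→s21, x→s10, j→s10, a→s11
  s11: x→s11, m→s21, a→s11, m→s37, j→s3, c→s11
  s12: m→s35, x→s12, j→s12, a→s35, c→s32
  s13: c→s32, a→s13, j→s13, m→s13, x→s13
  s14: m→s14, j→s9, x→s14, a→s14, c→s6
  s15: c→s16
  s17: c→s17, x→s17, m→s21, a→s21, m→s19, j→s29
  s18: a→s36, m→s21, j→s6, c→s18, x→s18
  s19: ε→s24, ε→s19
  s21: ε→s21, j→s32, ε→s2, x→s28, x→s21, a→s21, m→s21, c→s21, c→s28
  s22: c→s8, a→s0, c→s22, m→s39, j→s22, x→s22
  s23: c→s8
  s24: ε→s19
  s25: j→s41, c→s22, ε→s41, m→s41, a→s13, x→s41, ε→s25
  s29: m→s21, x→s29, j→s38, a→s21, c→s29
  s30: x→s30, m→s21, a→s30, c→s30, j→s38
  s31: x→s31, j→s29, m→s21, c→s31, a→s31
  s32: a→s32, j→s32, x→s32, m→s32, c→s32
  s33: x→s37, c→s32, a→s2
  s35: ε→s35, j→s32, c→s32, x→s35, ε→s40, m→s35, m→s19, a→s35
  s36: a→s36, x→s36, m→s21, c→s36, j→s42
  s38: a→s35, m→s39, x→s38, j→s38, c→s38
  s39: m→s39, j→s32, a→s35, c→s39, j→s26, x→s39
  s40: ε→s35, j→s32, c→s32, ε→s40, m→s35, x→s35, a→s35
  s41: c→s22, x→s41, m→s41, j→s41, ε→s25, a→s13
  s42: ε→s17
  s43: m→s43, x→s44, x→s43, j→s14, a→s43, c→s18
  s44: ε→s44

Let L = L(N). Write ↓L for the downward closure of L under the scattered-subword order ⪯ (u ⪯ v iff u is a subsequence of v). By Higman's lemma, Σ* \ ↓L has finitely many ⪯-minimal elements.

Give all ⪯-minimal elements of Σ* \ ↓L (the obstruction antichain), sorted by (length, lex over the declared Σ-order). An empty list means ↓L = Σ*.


|Q|=45, |F|=27, |δ|=178 (17 ε).
min D↑ (25 st, q0=0, F={8}): 0:j→0,a→0,c→1,x→0,m→2 1:j→1,a→3,c→1,x→1,m→4 2:j→5,a→2,c→6,x→2,m→2 3:j→7,a→3,c→3,x→3,m→4 4:j→8,a→4,c→4,x→4,m→4 5:j→9,a→5,c→10,x→5,m→5 6:j→10,a→11,c→6,x→6,m→4 7:j→7,a→4,c→7,x→7,m→4 8:j→8,a→8,c→8,x→8,m→8 9:j→12,a→9,c→13,x→9,m→9 10:j→13,a→14,c→10,x→10,m→4 11:j→15,a→11,c→11,x→11,m→4 12:j→12,a→16,c→17,x→12,m→12 13:j→17,a→18,c→13,x→13,m→4 14:j→19,a→14,c→14,x→14,m→4 15:j→19,a→4,c→15,x→15,m→4 16:j→16,a→16,c→8,x→16,m→16 17:j→17,a→20,c→17,x→17,m→21 18:j→22,a→18,c→18,x→18,m→4 19:j→22,a→4,c→19,x→19,m→4 20:j→23,a→20,c→8,x→20,m→24 21:j→8,a→24,c→21,x→21,m→21 22:j→22,a→24,c→22,x→22,m→21 23:j→23,a→24,c→8,x→23,m→24 24:j→8,a→24,c→8,x→24,m→24.
'cmj': N↓-sim [39, 30, 13, 2] end={s26,s32} — reject; 3/3 deletions ∈↓L.
'cajaj': N↓-sim [39, 30, 25, 18, 10, 1] end={s32} rej; 5/5 deletions ∈↓L.
'mjjjac': |S_i|=[39, 35, 30, 25, 15, 9, 1] end={s32} ∉↓L; 6/6 deletions ∈↓L.
3 minimals (antichain).

A = [cmj, cajaj, mjjjac].


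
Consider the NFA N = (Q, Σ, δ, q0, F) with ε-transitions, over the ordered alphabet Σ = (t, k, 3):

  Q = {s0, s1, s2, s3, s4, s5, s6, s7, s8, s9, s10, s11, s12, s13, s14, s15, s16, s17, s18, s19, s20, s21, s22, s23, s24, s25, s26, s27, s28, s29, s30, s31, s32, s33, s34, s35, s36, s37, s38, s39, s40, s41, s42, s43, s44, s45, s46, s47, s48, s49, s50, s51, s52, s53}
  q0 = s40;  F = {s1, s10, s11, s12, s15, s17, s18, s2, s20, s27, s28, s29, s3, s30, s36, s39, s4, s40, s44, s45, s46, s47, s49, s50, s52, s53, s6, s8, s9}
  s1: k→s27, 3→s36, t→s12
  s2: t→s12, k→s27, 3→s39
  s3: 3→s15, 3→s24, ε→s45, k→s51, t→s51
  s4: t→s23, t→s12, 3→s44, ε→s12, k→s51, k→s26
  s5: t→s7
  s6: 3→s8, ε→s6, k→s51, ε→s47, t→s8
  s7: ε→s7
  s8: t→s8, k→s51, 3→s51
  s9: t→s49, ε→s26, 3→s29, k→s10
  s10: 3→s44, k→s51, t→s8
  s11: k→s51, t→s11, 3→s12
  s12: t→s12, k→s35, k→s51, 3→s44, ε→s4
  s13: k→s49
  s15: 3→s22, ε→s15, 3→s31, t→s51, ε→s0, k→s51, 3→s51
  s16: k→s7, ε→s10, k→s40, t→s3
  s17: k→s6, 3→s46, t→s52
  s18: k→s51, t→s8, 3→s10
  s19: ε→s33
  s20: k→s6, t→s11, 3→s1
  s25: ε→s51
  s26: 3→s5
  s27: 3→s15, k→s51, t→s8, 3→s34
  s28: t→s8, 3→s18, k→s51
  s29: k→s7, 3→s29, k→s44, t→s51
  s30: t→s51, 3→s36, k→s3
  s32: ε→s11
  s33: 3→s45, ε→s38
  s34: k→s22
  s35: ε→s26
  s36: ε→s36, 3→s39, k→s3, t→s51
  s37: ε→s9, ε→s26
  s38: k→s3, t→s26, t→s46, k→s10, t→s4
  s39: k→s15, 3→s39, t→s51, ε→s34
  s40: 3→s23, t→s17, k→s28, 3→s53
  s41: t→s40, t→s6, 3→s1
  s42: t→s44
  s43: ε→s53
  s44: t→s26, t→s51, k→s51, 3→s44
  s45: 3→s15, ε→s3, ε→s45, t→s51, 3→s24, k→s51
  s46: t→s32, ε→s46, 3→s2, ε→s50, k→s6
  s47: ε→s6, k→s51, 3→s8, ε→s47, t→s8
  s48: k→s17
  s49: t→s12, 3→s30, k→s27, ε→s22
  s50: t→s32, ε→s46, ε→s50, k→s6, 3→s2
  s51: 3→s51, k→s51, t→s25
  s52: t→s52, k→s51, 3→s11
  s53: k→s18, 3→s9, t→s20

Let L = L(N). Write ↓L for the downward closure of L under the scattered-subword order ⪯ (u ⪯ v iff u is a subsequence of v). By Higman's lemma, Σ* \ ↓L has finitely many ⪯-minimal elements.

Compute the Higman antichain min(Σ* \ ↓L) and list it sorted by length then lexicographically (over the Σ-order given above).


|Q|=54, |F|=29, |δ|=148 (29 ε).
min D↑ (26 st, q0=0, F={8}): 0:t→1,k→2,3→3 1:t→4,k→5,3→6 2:t→7,k→8,3→9 3:t→10,k→9,3→11 4:t→4,k→8,3→12 5:t→7,k→8,3→7 6:t→12,k→5,3→13 7:t→7,k→8,3→8 8:t→8,k→8,3→8 9:t→7,k→8,3→14 10:t→12,k→5,3→15 11:t→16,k→14,3→17 12:t→12,k→8,3→18 13:t→18,k→19,3→20 14:t→7,k→8,3→21 15:t→18,k→19,3→22 16:t→18,k→19,3→23 17:t→8,k→21,3→17 18:t→18,k→8,3→21 19:t→7,k→8,3→24 20:t→8,k→24,3→20 21:t→8,k→8,3→21 22:t→8,k→25,3→20 23:t→8,k→25,3→22 24:t→8,k→8,3→8 25:t→8,k→8,3→24 [Hopcroft].
'kk': |S_i|=[42, 22, 3] end={s22,s25,s51} — reject; 2/2 del acc.
'ttk': run [42, 35, 14, 6] end={s25,s26,s35,s5,s51,s7} rej; 3/3 single-dels accept.
'kt3': N↓-sim [42, 22, 6, 4] end={s25,s5,s51,s7} — reject; 3/3 deletions ∈↓L.
'tk33': run [42, 35, 18, 11, 4] end={s22,s25,s31,s51} rej; 4/4 deletions ∈↓L.
'333t': run [42, 38, 29, 18, 5] end={s25,s26,s5,s51,s7} — reject; 4/4 single-dels accept.
't333k3': |S_i|=[42, 35, 31, 23, 13, 6, 4] end={s22,s25,s31,s51} ∉↓L; 6/6 del acc.
6 words, ⪯-incomp.

A = [kk, ttk, kt3, tk33, 333t, t333k3].


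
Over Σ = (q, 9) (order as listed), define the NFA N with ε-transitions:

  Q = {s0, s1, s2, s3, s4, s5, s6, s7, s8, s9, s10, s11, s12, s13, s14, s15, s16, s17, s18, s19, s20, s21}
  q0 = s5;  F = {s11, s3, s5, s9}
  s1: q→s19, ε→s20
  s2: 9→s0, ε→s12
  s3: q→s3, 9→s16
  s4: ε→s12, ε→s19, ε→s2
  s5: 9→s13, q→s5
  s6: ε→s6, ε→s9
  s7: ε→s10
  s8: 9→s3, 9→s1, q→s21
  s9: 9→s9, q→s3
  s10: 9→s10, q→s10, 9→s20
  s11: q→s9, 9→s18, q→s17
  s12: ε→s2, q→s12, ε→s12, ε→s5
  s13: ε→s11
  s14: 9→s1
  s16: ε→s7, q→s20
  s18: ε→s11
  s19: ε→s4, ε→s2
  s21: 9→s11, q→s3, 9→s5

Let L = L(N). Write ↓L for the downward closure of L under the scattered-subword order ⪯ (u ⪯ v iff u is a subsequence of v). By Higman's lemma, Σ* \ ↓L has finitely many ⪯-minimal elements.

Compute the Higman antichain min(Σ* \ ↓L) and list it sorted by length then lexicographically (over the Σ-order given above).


Antichain: [9qq9].

|Q|=22, |F|=4, |δ|=39 (16 ε).
min D↑ (5 st, q0=0, F={4}): 0:q→0,9→1 1:q→2,9→1 2:q→3,9→2 3:q→3,9→4 4:q→4,9→4 [Hopcroft].
'9qq9': |S_i|=[11, 10, 7, 5, 4] end={s10,s16,s20,s7} — reject; 4/4 deletions ∈↓L.
1 obstructions.


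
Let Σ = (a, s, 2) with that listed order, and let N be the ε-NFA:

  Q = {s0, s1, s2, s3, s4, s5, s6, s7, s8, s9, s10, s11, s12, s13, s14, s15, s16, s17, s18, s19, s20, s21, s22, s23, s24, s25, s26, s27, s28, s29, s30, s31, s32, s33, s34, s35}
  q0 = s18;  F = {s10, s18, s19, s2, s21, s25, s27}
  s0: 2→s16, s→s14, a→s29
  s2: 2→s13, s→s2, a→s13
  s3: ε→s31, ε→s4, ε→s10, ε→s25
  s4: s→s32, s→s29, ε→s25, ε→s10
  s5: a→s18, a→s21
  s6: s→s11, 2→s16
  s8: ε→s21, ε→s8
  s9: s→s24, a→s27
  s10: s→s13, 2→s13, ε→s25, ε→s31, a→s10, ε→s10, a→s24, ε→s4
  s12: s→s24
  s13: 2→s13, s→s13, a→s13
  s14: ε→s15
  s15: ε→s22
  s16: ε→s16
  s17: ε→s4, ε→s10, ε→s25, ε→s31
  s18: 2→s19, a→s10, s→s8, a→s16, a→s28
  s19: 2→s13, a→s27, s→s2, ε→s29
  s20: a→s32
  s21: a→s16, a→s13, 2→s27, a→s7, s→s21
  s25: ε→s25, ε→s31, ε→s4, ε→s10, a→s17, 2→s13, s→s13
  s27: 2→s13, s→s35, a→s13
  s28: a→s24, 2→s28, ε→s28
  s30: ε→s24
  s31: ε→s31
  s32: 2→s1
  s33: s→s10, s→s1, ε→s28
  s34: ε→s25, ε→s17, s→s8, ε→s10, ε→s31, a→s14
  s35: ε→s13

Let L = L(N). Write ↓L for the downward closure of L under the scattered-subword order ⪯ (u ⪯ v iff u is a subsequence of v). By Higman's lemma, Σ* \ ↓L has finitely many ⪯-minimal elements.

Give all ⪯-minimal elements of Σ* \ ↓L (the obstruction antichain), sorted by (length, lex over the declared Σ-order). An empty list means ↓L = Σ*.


|Q|=36, |F|=7, |δ|=82 (33 ε).
min D↑ (7 st, q0=0, F={4}): 0:a→1,s→2,2→3 1:a→1,s→4,2→4 2:a→4,s→2,2→5 3:a→5,s→6,2→4 4:a→4,s→4,2→4 5:a→4,s→4,2→4 6:a→4,s→6,2→4 (ε-aug+det+¬).
'as': N↓-sim [20, 15, 5] end={s1,s13,s29,s32,s35} ∉↓L; 2/2 deletions ∈↓L.
'a2': N↓-sim [20, 15, 4] end={s1,s13,s24,s28} rej; 2/2 del acc.
'sa': N↓-sim [20, 11, 3] end={s13,s16,s7} rej; 2/2 del acc.
'22': |S_i|=[20, 9, 3] end={s13,s24,s28} rej; 2/2 del acc.
's2s': |S_i|=[20, 11, 4, 2] end={s13,s35} — reject; 3/3 deletions ∈↓L.
'2aa': N↓-sim [20, 9, 4, 1] end={s13} rej; 3/3 del acc.
6 words, ⪯-incomp.

A = [as, a2, sa, 22, s2s, 2aa].


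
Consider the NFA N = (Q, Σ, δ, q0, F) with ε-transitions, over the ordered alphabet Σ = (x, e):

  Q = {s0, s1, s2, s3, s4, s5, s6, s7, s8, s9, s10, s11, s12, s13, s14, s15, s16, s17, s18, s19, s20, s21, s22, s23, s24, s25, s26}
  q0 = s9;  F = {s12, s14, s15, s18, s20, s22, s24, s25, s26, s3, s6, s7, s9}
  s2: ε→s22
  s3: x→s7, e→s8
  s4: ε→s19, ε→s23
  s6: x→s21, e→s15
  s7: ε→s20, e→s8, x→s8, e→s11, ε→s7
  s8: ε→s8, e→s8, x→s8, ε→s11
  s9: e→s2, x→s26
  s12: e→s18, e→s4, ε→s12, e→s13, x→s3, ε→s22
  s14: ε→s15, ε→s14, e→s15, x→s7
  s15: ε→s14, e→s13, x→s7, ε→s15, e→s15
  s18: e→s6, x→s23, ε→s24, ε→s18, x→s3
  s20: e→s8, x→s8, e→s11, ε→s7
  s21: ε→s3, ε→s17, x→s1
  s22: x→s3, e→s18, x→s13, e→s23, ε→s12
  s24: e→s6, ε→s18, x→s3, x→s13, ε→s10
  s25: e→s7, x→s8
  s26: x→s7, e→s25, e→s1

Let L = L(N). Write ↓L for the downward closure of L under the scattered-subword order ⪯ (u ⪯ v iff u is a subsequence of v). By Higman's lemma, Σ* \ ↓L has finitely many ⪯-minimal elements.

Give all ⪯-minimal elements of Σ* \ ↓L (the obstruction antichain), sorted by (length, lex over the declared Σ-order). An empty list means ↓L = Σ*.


|Q|=27, |F|=13, |δ|=60 (21 ε).
min D↑ (10 st, q0=0, F={7}): 0:x→1,e→2 1:x→3,e→4 2:x→5,e→6 3:x→7,e→7 4:x→7,e→3 5:x→3,e→7 6:x→5,e→8 7:x→7,e→7 8:x→5,e→9 9:x→3,e→9 (ε-aug+det+¬).
'xxx': run [24, 12, 5, 2] end={s11,s8} rej; 3/3 del acc.
'xxe': N↓-sim [24, 12, 5, 2] end={s11,s8} rej; 3/3 single-dels accept.
'xex': |S_i|=[24, 12, 6, 2] end={s11,s8} — reject; 3/3 del acc.
'exe': |S_i|=[24, 22, 10, 2] end={s11,s8} ∉↓L; 3/3 deletions ∈↓L.
'xeee': N↓-sim [24, 12, 6, 4, 2] end={s11,s8} rej; 4/4 del acc.
'eeeexx': N↓-sim [24, 22, 18, 12, 7, 4, 2] end={s11,s8} — reject; 6/6 del acc.
6 obstructions.

A = [xxx, xxe, xex, exe, xeee, eeeexx].


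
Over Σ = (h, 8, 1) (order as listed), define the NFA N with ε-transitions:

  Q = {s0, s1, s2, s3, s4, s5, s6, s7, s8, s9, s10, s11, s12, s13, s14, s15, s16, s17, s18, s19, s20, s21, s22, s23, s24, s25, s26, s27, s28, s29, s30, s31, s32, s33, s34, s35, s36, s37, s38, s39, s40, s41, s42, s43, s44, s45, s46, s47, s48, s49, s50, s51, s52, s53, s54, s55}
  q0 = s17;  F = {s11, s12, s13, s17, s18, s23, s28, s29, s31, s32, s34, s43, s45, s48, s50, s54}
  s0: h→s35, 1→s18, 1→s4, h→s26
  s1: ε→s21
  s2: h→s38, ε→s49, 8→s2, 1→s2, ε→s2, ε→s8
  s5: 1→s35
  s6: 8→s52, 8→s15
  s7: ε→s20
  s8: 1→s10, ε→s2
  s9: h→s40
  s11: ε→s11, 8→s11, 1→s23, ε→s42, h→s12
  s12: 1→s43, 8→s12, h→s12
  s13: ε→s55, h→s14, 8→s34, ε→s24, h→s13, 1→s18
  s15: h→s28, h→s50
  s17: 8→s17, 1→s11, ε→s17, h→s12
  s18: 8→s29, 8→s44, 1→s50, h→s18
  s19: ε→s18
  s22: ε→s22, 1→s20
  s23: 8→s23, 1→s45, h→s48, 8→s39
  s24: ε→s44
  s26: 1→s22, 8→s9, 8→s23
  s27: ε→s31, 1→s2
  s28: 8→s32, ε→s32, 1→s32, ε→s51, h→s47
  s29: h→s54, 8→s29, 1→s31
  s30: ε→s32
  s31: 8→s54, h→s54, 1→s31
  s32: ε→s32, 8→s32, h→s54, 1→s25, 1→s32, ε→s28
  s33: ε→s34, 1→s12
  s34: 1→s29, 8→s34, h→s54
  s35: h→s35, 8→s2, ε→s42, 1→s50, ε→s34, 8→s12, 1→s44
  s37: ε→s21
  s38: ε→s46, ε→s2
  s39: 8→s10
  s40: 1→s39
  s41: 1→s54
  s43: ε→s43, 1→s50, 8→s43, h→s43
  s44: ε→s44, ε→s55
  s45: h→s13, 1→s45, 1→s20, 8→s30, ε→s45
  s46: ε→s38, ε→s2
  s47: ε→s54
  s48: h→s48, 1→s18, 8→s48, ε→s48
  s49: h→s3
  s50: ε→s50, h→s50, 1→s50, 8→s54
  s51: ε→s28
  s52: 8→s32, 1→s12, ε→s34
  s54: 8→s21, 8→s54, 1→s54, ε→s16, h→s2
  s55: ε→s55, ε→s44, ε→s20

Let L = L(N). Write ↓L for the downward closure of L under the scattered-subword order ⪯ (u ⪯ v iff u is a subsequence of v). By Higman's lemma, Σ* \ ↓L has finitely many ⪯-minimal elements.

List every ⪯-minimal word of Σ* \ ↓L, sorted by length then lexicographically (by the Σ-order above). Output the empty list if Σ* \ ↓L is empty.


|Q|=56, |F|=16, |δ|=126 (41 ε).
min D↑ (16 st, q0=0, F={12}): 0:h→1,8→0,1→2 1:h→1,8→1,1→3 2:h→1,8→2,1→4 3:h→3,8→3,1→5 4:h→6,8→4,1→7 5:h→5,8→8,1→5 6:h→6,8→6,1→9 7:h→10,8→11,1→7 8:h→12,8→8,1→8 9:h→9,8→13,1→5 10:h→10,8→14,1→9 11:h→8,8→11,1→11 12:h→12,8→12,1→12 13:h→8,8→13,1→15 14:h→8,8→14,1→13 15:h→8,8→8,1→15 [Hopcroft].
'h118h': N↓-sim [36, 25, 18, 12, 10, 7] end={s10,s2,s3,s38,s46,s49,s8} — reject; 5/5 del acc.
'1118hh': N↓-sim [36, 35, 32, 28, 22, 11, 7] end={s10,s2,s3,s38,s46,s49,s8} ∉↓L; 6/6 del acc.
2 words, ⪯-incomp.

A = [h118h, 1118hh].


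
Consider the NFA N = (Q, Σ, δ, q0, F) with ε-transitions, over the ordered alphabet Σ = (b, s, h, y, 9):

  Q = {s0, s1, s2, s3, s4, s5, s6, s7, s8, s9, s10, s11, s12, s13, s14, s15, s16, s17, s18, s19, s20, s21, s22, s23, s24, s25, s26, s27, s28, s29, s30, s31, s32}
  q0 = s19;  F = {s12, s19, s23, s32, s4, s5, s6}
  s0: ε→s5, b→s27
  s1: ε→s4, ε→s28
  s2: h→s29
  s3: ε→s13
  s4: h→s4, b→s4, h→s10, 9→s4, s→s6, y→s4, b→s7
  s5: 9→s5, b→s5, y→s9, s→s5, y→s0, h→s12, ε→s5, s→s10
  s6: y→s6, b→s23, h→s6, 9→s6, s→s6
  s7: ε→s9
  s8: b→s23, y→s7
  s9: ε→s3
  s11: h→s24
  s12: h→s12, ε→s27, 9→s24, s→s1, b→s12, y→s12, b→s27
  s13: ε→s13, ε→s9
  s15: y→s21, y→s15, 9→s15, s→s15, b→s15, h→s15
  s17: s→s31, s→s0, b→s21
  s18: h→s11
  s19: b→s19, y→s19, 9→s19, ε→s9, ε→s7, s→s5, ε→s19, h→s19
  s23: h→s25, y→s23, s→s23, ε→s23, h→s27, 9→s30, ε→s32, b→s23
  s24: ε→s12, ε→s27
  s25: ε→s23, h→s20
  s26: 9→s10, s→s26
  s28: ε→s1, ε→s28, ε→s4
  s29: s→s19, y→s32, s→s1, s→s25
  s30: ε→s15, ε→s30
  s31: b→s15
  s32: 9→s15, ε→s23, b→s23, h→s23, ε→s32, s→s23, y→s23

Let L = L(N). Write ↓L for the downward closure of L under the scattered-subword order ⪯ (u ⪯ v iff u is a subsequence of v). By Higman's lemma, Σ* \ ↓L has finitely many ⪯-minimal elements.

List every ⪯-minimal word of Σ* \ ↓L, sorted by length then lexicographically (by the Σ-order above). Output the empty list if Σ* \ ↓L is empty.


|Q|=33, |F|=7, |δ|=89 (25 ε).
min D↑ (7 st, q0=0, F={6}): 0:b→0,s→1,h→0,y→0,9→0 1:b→1,s→1,h→2,y→1,9→1 2:b→2,s→3,h→2,y→2,9→2 3:b→3,s→4,h→3,y→3,9→3 4:b→5,s→4,h→4,y→4,9→4 5:b→5,s→5,h→5,y→5,9→6 6:b→6,s→6,h→6,y→6,9→6.
'shssb9': run [22, 21, 19, 17, 9, 8, 3] end={s15,s21,s30} ∉↓L; 6/6 deletions ∈↓L.
1 minimals (antichain).

min(Σ*\↓L) = [shssb9].


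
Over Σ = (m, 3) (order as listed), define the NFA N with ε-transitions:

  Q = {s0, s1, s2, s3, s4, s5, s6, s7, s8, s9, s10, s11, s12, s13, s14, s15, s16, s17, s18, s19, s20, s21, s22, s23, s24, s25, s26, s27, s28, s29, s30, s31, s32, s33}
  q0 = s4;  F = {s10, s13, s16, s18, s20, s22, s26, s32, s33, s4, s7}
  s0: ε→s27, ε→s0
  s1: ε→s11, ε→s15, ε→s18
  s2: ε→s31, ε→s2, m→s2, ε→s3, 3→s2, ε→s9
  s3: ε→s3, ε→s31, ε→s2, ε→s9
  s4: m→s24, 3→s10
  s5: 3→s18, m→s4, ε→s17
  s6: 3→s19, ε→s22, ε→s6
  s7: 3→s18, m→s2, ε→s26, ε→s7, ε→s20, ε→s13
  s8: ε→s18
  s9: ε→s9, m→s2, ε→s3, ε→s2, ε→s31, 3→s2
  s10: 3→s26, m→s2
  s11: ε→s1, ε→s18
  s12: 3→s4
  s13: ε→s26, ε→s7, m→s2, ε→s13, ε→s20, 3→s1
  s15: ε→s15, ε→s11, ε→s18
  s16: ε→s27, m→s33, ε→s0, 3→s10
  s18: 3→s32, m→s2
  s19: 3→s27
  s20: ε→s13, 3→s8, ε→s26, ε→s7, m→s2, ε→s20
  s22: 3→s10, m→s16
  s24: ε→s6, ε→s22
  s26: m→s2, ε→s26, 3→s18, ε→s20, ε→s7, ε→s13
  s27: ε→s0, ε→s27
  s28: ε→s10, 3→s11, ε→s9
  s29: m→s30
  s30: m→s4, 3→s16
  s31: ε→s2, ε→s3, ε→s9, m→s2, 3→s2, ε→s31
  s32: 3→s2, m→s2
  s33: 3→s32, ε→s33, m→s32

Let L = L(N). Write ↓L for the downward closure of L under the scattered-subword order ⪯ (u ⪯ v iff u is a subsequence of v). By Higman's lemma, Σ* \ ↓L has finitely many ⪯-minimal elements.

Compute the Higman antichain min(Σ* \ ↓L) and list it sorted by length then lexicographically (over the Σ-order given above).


|Q|=34, |F|=11, |δ|=92 (55 ε).
min D↑ (9 st, q0=0, F={4}): 0:m→1,3→2 1:m→3,3→2 2:m→4,3→5 3:m→6,3→2 4:m→4,3→4 5:m→4,3→7 6:m→8,3→8 7:m→4,3→8 8:m→4,3→4.
'3m': N↓-sim [24, 18, 4] end={s2,s3,s31,s9} — reject; 2/2 deletions ∈↓L.
'mmmmm': N↓-sim [24, 23, 19, 6, 5, 4] end={s2,s3,s31,s9} — reject; 5/5 del acc.
'mmmm3': |S_i|=[24, 23, 19, 6, 5, 4] end={s2,s3,s31,s9} rej; 5/5 single-dels accept.
'mmm33': |S_i|=[24, 23, 19, 6, 5, 4] end={s2,s3,s31,s9} ∉↓L; 5/5 deletions ∈↓L.
'33333': run [24, 18, 16, 10, 5, 4] end={s2,s3,s31,s9} — reject; 5/5 del acc.
5 words, ⪯-incomp.

A = [3m, mmmmm, mmmm3, mmm33, 33333].


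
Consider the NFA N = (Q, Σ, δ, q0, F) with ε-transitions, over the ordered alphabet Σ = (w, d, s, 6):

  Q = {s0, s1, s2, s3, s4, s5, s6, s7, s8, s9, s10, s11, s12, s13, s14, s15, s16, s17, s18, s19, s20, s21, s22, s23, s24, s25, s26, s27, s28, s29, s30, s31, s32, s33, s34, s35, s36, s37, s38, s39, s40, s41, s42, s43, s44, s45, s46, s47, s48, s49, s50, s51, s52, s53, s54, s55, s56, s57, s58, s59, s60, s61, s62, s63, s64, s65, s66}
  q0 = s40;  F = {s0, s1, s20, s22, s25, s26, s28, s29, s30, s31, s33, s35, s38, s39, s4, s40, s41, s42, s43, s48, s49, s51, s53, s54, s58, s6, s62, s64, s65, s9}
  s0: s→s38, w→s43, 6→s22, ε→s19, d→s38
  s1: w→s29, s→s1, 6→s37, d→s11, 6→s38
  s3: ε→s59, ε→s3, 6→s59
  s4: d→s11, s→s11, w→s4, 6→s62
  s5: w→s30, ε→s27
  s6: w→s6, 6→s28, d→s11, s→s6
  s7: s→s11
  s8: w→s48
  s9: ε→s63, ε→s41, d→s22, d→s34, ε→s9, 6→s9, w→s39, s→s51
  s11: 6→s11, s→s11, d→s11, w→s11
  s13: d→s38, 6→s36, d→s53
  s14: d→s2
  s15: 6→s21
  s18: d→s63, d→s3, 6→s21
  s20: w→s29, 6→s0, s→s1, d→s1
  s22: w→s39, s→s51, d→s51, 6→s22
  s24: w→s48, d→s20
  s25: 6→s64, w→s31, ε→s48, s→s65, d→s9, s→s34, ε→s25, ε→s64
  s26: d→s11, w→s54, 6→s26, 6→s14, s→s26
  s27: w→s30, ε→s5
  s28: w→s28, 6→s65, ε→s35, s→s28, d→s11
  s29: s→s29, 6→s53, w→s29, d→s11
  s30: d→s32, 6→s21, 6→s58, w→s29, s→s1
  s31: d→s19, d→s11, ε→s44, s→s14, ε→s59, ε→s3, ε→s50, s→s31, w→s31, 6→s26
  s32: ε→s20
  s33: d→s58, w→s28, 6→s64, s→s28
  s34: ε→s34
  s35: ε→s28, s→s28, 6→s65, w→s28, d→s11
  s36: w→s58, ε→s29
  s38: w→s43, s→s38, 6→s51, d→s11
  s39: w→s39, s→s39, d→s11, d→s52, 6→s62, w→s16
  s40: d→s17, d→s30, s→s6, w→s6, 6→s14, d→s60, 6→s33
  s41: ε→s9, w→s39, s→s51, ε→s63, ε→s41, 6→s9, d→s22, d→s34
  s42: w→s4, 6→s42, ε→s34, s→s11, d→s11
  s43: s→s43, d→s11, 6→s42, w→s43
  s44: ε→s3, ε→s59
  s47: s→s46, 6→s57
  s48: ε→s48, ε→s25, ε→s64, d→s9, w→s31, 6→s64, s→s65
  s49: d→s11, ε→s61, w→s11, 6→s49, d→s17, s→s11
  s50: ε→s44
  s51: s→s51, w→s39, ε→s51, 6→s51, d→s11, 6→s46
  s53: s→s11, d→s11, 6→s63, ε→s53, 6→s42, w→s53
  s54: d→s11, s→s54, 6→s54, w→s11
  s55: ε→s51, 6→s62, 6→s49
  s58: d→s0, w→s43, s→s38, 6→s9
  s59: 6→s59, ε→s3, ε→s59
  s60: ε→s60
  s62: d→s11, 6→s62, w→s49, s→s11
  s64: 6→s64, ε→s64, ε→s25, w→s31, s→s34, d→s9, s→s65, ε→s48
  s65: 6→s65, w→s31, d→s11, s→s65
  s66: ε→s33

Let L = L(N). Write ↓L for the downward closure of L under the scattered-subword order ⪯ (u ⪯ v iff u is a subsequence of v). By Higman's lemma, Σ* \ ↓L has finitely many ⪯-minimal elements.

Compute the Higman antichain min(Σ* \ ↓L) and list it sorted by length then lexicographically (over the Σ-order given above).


|Q|=67, |F|=30, |δ|=203 (41 ε).
min D↑ (27 st, q0=0, F={4}): 0:w→1,d→2,s→1,6→3 1:w→1,d→4,s→1,6→5 2:w→6,d→7,s→8,6→9 3:w→5,d→9,s→5,6→10 4:w→4,d→4,s→4,6→4 5:w→5,d→4,s→5,6→11 6:w→6,d→4,s→6,6→12 7:w→6,d→8,s→8,6→13 8:w→6,d→4,s→8,6→14 9:w→15,d→13,s→14,6→16 10:w→17,d→16,s→11,6→10 11:w→17,d→4,s→11,6→11 12:w→12,d→4,s→4,6→18 13:w→15,d→14,s→14,6→19 14:w→15,d→4,s→14,6→20 15:w→15,d→4,s→15,6→18 16:w→21,d→19,s→20,6→16 17:w→17,d→4,s→17,6→22 18:w→23,d→4,s→4,6→18 19:w→21,d→20,s→20,6→19 20:w→21,d→4,s→20,6→20 21:w→21,d→4,s→21,6→24 22:w→25,d→4,s→22,6→22 23:w→23,d→4,s→4,6→24 24:w→26,d→4,s→4,6→24 25:w→4,d→4,s→25,6→25 26:w→4,d→4,s→4,6→26 [Hopcroft].
'wd': |S_i|=[49, 29, 5] end={s11,s17,s19,s2,s52} rej; 2/2 deletions ∈↓L.
'sd': |S_i|=[49, 34, 5] end={s11,s17,s19,s2,s52} rej; 2/2 deletions ∈↓L.
'dw6s': |S_i|=[49, 32, 15, 10, 1] end={s11} rej; 4/4 del acc.
'dddd': |S_i|=[49, 32, 25, 20, 3] end={s11,s17,s52} — reject; 4/4 deletions ∈↓L.
'66w6ww': N↓-sim [49, 41, 31, 19, 11, 5, 1] end={s11} ∉↓L; 6/6 del acc.
5 minimals (antichain).

min(Σ*\↓L) = [wd, sd, dw6s, dddd, 66w6ww].


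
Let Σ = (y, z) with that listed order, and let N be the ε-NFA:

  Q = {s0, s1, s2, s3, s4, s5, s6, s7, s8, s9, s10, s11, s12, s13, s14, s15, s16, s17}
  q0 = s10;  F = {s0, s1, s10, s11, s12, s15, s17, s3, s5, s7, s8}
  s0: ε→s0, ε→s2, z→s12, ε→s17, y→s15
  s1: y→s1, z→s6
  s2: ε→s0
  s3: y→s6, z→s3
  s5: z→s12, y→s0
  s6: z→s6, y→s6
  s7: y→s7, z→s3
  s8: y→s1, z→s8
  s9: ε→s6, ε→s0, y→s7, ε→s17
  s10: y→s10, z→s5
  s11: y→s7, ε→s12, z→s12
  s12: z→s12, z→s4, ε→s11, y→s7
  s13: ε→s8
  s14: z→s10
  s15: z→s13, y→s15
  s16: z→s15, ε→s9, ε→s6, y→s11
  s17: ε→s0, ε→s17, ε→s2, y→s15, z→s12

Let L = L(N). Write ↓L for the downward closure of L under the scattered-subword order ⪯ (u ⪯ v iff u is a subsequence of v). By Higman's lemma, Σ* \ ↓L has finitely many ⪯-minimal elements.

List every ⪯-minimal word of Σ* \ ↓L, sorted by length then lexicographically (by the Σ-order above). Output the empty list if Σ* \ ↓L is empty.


Antichain: [zzyzy, zyyzyz].

|Q|=18, |F|=11, |δ|=44 (15 ε).
min D↑ (10 st, q0=0, F={9}): 0:y→0,z→1 1:y→2,z→3 2:y→4,z→3 3:y→5,z→3 4:y→4,z→6 5:y→5,z→7 6:y→8,z→6 7:y→9,z→7 8:y→8,z→9 9:y→9,z→9 (ε-aug+det+¬).
'zzyzy': |S_i|=[15, 14, 9, 4, 2, 1] end={s6} rej; 5/5 del acc.
'zyyzyz': |S_i|=[15, 14, 13, 7, 5, 2, 1] end={s6} ∉↓L; 6/6 single-dels accept.
2 words, ⪯-incomp.


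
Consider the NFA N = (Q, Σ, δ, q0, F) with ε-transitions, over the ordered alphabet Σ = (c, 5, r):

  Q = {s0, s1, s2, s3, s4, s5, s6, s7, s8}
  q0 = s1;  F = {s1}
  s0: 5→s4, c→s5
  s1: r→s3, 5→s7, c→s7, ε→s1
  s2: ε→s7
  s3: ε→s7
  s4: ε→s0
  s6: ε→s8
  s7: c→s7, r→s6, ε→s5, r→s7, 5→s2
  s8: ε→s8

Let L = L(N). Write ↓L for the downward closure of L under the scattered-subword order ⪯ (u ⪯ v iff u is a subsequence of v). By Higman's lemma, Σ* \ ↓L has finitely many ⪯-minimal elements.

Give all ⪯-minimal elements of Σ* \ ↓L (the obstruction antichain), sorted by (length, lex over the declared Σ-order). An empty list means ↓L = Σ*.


Antichain: [c, 5, r].

|Q|=9, |F|=1, |δ|=16 (7 ε).
min D↑ (2 st, q0=0, F={1}): 0:c→1,5→1,r→1 1:c→1,5→1,r→1 [Hopcroft].
'c': N↓-sim [7, 5] end={s2,s5,s6,s7,s8} rej; 1/1 deletions ∈↓L.
'5': |S_i|=[7, 5] end={s2,s5,s6,s7,s8} — reject; 1/1 single-dels accept.
'r': run [7, 6] end={s2,s3,s5,s6,s7,s8} ∉↓L; 1/1 deletions ∈↓L.
3 minimals (antichain).


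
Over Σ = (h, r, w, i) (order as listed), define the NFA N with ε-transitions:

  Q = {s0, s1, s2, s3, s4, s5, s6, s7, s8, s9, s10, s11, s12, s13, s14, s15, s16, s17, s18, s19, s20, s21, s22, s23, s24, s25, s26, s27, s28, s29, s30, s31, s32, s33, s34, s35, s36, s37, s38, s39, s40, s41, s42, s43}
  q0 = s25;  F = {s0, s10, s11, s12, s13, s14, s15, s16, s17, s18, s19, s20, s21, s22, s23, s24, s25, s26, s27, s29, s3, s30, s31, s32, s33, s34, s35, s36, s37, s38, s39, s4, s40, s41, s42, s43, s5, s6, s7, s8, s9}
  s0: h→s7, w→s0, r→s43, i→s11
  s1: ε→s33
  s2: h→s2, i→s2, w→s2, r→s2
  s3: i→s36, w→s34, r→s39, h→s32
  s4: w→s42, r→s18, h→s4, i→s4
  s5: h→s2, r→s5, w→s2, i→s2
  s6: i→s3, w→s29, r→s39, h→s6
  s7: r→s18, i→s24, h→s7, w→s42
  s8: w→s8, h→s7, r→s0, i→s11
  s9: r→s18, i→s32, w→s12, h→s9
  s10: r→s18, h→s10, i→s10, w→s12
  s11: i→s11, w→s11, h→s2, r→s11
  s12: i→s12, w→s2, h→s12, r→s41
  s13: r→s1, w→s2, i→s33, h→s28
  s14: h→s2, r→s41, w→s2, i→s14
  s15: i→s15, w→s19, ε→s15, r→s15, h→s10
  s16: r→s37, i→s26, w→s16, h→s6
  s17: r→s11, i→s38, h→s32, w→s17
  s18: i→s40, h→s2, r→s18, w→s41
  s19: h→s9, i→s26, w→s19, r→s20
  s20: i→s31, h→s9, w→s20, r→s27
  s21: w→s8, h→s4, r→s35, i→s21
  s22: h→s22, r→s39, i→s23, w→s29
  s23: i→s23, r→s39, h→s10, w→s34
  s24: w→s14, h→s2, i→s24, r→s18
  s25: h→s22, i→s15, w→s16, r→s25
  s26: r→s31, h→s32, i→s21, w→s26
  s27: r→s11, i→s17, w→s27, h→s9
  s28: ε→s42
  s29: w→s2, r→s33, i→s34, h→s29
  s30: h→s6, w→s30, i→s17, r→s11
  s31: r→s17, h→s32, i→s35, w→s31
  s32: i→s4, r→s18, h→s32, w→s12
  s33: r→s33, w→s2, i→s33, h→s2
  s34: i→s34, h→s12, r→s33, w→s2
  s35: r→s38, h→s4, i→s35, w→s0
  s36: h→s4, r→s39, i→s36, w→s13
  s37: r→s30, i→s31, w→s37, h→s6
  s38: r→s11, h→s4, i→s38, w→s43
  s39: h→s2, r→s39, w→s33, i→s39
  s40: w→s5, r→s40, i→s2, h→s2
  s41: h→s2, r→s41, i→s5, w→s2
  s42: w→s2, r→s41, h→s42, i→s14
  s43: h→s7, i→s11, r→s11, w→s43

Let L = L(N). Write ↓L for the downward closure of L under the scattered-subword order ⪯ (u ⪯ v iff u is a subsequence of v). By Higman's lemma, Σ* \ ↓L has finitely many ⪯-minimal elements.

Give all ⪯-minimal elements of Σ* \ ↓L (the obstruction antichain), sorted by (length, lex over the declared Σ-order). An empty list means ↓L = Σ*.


|Q|=44, |F|=41, |δ|=171 (3 ε).
min D↑ (42 st, q0=0, F={12}): 0:h→1,r→0,w→2,i→3 1:h→1,r→4,w→5,i→6 2:h→7,r→8,w→2,i→9 3:h→10,r→3,w→11,i→3 4:h→12,r→4,w→13,i→4 5:h→5,r→13,w→12,i→14 6:h→10,r→4,w→14,i→6 7:h→7,r→4,w→5,i→15 8:h→7,r→16,w→8,i→17 9:h→18,r→17,w→9,i→19 10:h→10,r→20,w→21,i→10 11:h→22,r→23,w→11,i→9 12:h→12,r→12,w→12,i→12 13:h→12,r→13,w→12,i→13 14:h→21,r→13,w→12,i→14 15:h→18,r→4,w→14,i→24 16:h→7,r→25,w→16,i→26 17:h→18,r→26,w→17,i→27 18:h→18,r→20,w→21,i→28 19:h→28,r→27,w→29,i→19 20:h→12,r→20,w→30,i→31 21:h→21,r→30,w→12,i→21 22:h→22,r→20,w→21,i→18 23:h→22,r→32,w→23,i→17 24:h→28,r→4,w→33,i→24 25:h→12,r→25,w→25,i→25 26:h→18,r→25,w→26,i→34 27:h→28,r→34,w→35,i→27 28:h→28,r→20,w→36,i→28 29:h→37,r→35,w→29,i→25 30:h→12,r→30,w→12,i→38 31:h→12,r→31,w→38,i→12 32:h→22,r→25,w→32,i→26 33:h→36,r→13,w→12,i→13 34:h→28,r→25,w→39,i→34 35:h→37,r→39,w→35,i→25 36:h→36,r→30,w→12,i→40 37:h→37,r→20,w→36,i→41 38:h→12,r→38,w→12,i→12 39:h→37,r→25,w→39,i→25 40:h→12,r→30,w→12,i→40 41:h→12,r→20,w→40,i→41 [Hopcroft].
'hrh': N↓-sim [44, 26, 8, 1] end={s2} ∉↓L; 3/3 single-dels accept.
'hww': N↓-sim [44, 26, 12, 1] end={s2} — reject; 3/3 single-dels accept.
'wrrrh': N↓-sim [44, 39, 34, 29, 9, 1] end={s2} rej; 5/5 deletions ∈↓L.
'ihrii': N↓-sim [44, 37, 15, 5, 3, 1] end={s2} ∉↓L; 5/5 single-dels accept.
'wiiwih': N↓-sim [44, 39, 30, 25, 17, 9, 1] end={s2} rej; 6/6 deletions ∈↓L.
5 words, ⪯-incomp.

A = [hrh, hww, wrrrh, ihrii, wiiwih].


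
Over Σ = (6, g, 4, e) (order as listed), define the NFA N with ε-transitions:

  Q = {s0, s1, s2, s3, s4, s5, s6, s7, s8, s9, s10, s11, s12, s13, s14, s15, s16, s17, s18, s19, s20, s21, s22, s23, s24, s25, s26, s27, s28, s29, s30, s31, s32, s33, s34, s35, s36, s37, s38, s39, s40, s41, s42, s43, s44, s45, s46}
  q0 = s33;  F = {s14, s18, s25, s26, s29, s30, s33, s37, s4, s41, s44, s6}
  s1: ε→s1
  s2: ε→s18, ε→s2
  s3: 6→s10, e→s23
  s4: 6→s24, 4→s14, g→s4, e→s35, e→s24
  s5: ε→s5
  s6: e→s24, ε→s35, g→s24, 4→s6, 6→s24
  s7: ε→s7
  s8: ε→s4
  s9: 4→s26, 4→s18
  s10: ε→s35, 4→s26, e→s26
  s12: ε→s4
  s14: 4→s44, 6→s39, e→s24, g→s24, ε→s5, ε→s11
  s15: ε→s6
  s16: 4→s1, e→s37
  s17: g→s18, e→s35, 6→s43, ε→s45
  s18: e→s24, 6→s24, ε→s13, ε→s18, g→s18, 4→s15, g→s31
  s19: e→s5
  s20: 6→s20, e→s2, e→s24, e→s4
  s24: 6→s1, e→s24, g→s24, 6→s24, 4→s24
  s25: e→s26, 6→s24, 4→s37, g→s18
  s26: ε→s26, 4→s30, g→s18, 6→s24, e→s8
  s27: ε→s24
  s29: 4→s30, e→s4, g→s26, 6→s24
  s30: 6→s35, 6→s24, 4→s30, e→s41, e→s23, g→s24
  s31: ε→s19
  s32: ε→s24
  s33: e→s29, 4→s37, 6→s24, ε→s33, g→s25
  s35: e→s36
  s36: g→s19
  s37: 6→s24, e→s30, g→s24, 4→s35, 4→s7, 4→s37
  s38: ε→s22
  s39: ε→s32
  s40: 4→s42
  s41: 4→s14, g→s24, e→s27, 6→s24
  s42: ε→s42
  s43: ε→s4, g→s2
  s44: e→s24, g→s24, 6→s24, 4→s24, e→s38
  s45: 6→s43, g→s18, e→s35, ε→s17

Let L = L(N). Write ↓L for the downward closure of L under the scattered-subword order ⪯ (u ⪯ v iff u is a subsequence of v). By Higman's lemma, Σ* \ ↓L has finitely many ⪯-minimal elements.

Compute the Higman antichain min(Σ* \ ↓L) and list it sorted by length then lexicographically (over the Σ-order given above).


|Q|=47, |F|=12, |δ|=108 (25 ε).
min D↑ (13 st, q0=0, F={1}): 0:6→1,g→2,4→3,e→4 1:6→1,g→1,4→1,e→1 2:6→1,g→5,4→3,e→6 3:6→1,g→1,4→3,e→7 4:6→1,g→6,4→7,e→8 5:6→1,g→5,4→9,e→1 6:6→1,g→5,4→7,e→8 7:6→1,g→1,4→7,e→10 8:6→1,g→8,4→11,e→1 9:6→1,g→1,4→9,e→1 10:6→1,g→1,4→11,e→1 11:6→1,g→1,4→12,e→1 12:6→1,g→1,4→1,e→1.
'6': N↓-sim [30, 8] end={s1,s19,s24,s32,s35,s36,s39,s5} ∉↓L; 1/1 deletions ∈↓L.
'4g': N↓-sim [30, 21, 4] end={s1,s19,s24,s5} ∉↓L; 2/2 deletions ∈↓L.
'gge': |S_i|=[30, 28, 19, 8] end={s1,s19,s22,s24,s35,s36,s38,s5} ∉↓L; 3/3 del acc.
'eee': run [30, 26, 18, 9] end={s1,s19,s22,s24,s27,s35,s36,s38,s5} rej; 3/3 single-dels accept.
'ee444': run [30, 26, 18, 10, 5, 2] end={s1,s24} rej; 5/5 deletions ∈↓L.
5 obstructions.

Antichain: [6, 4g, gge, eee, ee444].
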